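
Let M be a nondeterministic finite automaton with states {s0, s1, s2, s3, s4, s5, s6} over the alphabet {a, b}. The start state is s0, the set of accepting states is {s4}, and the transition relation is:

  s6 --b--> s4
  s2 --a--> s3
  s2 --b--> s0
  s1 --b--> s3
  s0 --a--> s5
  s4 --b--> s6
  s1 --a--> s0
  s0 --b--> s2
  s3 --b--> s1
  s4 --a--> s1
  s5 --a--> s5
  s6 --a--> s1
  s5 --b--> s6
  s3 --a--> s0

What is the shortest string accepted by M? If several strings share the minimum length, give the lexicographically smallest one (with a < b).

A breadth-first search from s0 reaches an accepting state first via the path s0 → s5 → s6 → s4 on input abb.
No string of length < 3 is accepted (BFS exhausts all shorter strings without reaching an accepting state), and abb is the lexicographically least accepting string of length 3.

abb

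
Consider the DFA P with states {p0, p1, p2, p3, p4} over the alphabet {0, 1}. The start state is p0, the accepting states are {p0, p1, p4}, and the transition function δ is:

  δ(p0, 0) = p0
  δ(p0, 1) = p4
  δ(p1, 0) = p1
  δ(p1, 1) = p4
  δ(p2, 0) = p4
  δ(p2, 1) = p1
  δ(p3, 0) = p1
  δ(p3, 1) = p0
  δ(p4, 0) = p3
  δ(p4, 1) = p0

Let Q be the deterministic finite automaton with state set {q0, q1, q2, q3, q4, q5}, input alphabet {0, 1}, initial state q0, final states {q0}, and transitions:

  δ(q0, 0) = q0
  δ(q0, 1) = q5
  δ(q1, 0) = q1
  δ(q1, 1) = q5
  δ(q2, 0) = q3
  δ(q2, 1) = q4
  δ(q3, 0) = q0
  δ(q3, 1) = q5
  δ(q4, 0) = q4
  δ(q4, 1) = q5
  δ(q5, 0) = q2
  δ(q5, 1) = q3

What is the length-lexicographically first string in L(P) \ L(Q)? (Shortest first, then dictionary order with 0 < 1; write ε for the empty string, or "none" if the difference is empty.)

The string 1 is accepted by P but not by Q.
No shorter string lies in the difference, and 1 is the lexicographically first length-1 string in L(P) \ L(Q).

1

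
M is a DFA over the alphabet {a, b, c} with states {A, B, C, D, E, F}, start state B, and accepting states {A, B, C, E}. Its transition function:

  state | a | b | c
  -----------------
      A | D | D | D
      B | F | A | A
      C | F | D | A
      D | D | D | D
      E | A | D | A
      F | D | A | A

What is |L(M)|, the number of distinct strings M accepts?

5

The useful subgraph on states {A, B, F} is acyclic, so L(M) is finite; the longest accepting path visits 3 useful states, giving maximum string length 2.
Counting accepting paths from B by length: 1 of length 0, 2 of length 1, 2 of length 2. Total 5.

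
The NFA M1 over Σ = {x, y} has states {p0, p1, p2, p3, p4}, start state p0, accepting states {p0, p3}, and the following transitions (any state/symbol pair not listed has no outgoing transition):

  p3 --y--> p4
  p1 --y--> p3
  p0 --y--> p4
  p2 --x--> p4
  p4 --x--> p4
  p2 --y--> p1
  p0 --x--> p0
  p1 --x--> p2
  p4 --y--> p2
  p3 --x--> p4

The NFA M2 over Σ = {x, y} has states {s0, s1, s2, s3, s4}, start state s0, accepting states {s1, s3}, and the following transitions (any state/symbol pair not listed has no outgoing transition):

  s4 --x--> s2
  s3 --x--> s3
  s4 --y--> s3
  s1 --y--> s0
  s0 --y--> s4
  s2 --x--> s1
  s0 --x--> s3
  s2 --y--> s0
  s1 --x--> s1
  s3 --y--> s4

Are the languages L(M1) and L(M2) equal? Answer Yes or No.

No

The empty string ε is accepted by M1 but rejected by M2.
So L(M1) ≠ L(M2).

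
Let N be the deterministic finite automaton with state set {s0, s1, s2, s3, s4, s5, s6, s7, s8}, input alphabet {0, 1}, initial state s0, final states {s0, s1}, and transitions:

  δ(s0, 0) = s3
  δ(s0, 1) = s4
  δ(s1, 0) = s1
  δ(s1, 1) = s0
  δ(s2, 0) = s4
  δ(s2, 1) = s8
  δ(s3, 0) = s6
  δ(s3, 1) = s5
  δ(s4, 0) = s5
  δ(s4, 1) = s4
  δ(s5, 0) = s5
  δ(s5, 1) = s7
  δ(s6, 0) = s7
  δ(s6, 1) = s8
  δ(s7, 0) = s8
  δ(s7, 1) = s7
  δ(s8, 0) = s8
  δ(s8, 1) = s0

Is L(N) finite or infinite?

infinite

State s5 is reachable from the start and can reach an accepting state, and it lies on the cycle s5 → s5.
Traversing that cycle any number of times yields accepted strings of unbounded length, so the language is infinite.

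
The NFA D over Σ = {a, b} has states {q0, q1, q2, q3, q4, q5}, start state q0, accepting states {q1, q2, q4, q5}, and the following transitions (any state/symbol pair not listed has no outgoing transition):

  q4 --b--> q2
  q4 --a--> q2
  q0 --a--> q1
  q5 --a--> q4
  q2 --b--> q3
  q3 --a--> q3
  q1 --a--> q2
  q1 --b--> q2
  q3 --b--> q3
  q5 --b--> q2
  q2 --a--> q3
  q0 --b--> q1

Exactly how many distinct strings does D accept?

The useful subgraph on states {q0, q1, q2} is acyclic, so L(D) is finite; the longest accepting path visits 3 useful states, giving maximum string length 2.
Counting accepting paths from q0 by length: 2 of length 1, 4 of length 2. Total 6.

6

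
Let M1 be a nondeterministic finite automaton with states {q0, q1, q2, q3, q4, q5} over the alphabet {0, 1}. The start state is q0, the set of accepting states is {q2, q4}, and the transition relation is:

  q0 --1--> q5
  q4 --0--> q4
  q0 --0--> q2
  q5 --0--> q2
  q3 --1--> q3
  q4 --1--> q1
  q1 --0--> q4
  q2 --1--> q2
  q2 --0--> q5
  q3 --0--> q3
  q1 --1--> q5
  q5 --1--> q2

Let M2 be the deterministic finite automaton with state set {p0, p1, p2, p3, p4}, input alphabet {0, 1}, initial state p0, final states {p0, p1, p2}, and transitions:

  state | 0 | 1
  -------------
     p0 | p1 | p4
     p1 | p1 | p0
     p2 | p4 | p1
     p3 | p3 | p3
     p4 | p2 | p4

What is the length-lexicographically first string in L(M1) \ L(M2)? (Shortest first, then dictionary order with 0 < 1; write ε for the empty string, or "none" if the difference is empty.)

11

The string 11 is accepted by M1 but not by M2.
No shorter string lies in the difference, and 11 is the lexicographically first length-2 string in L(M1) \ L(M2).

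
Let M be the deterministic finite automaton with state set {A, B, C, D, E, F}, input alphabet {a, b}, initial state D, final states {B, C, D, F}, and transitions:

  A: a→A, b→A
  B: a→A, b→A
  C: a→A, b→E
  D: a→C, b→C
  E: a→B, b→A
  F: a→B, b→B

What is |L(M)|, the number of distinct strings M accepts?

The useful subgraph on states {B, C, D, E} is acyclic, so L(M) is finite; the longest accepting path visits 4 useful states, giving maximum string length 3.
Counting accepting paths from D by length: 1 of length 0, 2 of length 1, 2 of length 3. Total 5.

5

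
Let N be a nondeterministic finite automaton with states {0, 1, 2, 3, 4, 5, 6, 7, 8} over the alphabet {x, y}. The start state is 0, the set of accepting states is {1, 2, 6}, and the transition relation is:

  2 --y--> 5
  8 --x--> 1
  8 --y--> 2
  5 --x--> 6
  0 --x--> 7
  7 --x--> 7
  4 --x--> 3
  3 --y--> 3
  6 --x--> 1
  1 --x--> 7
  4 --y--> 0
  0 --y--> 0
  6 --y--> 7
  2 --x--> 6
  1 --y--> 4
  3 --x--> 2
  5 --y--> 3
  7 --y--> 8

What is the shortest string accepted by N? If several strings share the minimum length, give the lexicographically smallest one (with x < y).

xyx

A breadth-first search from 0 reaches an accepting state first via the path 0 → 7 → 8 → 1 on input xyx.
No string of length < 3 is accepted (BFS exhausts all shorter strings without reaching an accepting state), and xyx is the lexicographically least accepting string of length 3.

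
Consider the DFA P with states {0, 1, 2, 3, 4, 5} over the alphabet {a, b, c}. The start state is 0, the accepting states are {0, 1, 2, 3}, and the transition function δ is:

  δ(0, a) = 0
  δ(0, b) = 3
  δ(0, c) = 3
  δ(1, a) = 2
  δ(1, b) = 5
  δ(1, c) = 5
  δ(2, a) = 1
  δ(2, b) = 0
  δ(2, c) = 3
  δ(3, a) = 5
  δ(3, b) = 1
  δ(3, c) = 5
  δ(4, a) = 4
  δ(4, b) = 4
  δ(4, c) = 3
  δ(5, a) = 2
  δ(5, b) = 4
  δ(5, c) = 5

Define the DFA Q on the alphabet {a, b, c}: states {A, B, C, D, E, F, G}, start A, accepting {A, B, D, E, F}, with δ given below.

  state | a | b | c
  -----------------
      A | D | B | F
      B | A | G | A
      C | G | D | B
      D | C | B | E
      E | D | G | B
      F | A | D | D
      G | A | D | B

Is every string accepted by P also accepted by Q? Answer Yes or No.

No

The string aa is in L(P) but not in L(Q).
So L(P) ⊄ L(Q).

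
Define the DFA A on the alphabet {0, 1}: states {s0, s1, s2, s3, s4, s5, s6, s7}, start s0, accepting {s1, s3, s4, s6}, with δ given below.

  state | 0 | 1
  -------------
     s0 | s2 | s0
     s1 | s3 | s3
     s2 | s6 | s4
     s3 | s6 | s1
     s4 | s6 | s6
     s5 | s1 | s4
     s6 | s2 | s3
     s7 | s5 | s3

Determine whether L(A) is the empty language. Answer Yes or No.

The string 00 is accepted: the run s0 → s2 → s6 ends in the accepting state s6.
Since at least one string is accepted, L(A) is not empty.

No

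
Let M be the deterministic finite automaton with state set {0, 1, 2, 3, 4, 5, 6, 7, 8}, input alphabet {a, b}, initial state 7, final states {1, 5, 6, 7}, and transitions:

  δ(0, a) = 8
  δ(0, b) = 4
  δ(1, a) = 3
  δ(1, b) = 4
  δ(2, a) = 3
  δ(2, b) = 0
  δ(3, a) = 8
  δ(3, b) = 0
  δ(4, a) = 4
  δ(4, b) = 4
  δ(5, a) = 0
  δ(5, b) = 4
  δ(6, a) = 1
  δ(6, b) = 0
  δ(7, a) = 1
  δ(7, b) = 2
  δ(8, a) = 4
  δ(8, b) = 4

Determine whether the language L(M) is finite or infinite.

finite

The useful states (reachable from 7 and able to reach an accepting state) are {1, 7}.
Restricted to these states the transition graph has no cycle, so every accepting path has bounded length and L is finite.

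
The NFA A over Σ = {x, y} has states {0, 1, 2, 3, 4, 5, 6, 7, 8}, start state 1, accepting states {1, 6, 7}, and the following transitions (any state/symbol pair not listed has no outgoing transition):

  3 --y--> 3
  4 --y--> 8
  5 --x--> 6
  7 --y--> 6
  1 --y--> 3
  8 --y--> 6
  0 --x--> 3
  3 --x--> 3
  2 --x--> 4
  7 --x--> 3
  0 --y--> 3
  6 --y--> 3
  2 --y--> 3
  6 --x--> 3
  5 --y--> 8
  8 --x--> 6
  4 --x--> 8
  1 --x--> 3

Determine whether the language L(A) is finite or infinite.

The useful states (reachable from 1 and able to reach an accepting state) are {1}.
Restricted to these states the transition graph has no cycle, so every accepting path has bounded length and L is finite.

finite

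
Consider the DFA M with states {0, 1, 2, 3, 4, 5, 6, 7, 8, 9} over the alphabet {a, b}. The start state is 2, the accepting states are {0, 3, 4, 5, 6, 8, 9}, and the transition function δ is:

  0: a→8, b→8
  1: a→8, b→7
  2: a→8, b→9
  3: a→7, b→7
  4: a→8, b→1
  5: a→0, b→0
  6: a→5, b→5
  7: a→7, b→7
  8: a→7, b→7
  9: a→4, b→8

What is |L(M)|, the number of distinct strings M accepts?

6

The useful subgraph on states {1, 2, 4, 8, 9} is acyclic, so L(M) is finite; the longest accepting path visits 5 useful states, giving maximum string length 4.
Counting accepting paths from 2 by length: 2 of length 1, 2 of length 2, 1 of length 3, 1 of length 4. Total 6.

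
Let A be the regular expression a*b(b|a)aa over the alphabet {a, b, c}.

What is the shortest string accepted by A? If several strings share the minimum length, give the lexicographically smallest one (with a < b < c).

baaa

By inspection of the expression, no string of length less than 4 matches, and baaa is the lexicographically first match of length 4.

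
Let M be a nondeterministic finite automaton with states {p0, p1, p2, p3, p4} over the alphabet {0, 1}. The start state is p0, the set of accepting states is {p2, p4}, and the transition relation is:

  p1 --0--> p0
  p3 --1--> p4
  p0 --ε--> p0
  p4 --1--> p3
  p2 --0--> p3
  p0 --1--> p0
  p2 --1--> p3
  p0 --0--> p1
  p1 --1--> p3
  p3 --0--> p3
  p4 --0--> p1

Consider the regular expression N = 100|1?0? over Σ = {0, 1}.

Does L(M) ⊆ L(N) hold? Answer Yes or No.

No

The string 011 is in L(M) but not in L(N).
So L(M) ⊄ L(N).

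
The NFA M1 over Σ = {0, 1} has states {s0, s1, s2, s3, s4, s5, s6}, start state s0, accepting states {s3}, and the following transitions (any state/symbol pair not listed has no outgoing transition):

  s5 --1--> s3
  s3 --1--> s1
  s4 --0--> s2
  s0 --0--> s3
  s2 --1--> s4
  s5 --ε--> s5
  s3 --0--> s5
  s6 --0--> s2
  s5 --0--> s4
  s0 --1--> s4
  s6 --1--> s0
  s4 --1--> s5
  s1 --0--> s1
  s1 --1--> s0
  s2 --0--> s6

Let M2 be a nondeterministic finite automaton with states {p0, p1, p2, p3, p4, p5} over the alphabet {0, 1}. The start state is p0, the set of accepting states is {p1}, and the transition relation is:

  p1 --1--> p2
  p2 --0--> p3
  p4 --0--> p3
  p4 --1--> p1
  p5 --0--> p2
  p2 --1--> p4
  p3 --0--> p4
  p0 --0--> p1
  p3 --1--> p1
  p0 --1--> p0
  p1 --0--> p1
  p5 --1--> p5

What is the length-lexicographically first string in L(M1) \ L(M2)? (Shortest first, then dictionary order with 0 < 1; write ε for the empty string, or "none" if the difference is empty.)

001

The string 001 is accepted by M1 but not by M2.
No shorter string lies in the difference, and 001 is the lexicographically first length-3 string in L(M1) \ L(M2).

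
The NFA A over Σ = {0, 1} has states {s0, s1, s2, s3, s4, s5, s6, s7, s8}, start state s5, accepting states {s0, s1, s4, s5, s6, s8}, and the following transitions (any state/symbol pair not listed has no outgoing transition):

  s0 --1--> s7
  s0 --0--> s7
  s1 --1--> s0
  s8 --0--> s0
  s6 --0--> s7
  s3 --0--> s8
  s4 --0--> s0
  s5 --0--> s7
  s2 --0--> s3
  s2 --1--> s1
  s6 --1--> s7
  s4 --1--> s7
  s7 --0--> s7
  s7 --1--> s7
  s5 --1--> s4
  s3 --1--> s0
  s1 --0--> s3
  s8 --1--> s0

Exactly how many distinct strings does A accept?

The useful subgraph on states {s0, s4, s5} is acyclic, so L(A) is finite; the longest accepting path visits 3 useful states, giving maximum string length 2.
Counting accepting paths from s5 by length: 1 of length 0, 1 of length 1, 1 of length 2. Total 3.

3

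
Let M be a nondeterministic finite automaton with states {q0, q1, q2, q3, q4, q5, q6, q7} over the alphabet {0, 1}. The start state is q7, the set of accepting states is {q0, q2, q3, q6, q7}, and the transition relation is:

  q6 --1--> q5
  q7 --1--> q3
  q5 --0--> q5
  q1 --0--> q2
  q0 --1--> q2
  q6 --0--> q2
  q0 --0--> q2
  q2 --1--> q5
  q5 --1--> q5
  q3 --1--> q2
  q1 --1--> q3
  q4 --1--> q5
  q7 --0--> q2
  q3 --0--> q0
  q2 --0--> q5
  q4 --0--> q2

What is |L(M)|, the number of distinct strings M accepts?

7

The useful subgraph on states {q0, q2, q3, q7} is acyclic, so L(M) is finite; the longest accepting path visits 4 useful states, giving maximum string length 3.
Counting accepting paths from q7 by length: 1 of length 0, 2 of length 1, 2 of length 2, 2 of length 3. Total 7.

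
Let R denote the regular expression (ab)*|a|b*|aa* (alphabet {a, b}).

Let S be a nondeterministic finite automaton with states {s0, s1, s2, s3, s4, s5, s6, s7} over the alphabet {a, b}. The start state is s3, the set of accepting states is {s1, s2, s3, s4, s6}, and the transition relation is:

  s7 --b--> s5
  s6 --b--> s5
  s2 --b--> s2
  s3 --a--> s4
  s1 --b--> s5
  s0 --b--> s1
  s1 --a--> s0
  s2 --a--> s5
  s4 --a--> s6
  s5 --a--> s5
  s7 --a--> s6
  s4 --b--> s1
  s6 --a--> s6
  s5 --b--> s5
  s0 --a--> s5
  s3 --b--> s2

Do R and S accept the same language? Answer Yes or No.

Converting the expression R to a DFA (subset construction, then merging equivalent states) gives the minimal DFA with states {r0, r1, r2, r3, r4, r5, r6}, start state r0, accepting states {r0, r1, r2, r3, r4} and transitions r0: a→r1, b→r2; r1: a→r3, b→r4; r2: a→r5, b→r2; r3: a→r3, b→r5; r4: a→r6, b→r5; r5: a→r5, b→r5; r6: a→r5, b→r4.
Exploring the product automaton R × S from the start pair (r0, s3), following both machines on each input symbol, reaches 7 state pairs: (r0, s3), (r1, s4), (r2, s2), (r3, s6), (r4, s1), (r5, s5), (r6, s0).
R accepts in {r0, r1, r2, r3, r4} and S accepts in {s1, s2, s3, s4, s6}. In every reachable pair the two components are either both accepting — (r0, s3), (r1, s4), (r2, s2), (r3, s6), (r4, s1) — or both non-accepting, so no string is accepted by exactly one of the machines: L(R) \ L(S) and L(S) \ L(R) are both empty.
Hence every string is accepted by R iff it is accepted by S, and the two languages coincide.

Yes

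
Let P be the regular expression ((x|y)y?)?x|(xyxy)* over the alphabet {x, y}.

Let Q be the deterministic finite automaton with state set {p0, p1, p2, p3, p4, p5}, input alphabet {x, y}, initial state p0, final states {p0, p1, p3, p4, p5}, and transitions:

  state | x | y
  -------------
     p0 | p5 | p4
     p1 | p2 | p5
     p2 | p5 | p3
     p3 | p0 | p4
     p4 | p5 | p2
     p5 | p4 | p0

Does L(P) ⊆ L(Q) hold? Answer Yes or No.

Yes

Converting the expression P to a DFA (subset construction, then merging equivalent states) gives the minimal DFA with states {r0, r1, r2, r3, r4, r5, r6, r7, r8, r9, r10, r11}, start state r0, accepting states {r0, r1, r3, r7, r8} and transitions r0: x→r1, y→r2; r1: x→r3, y→r4; r2: x→r3, y→r5; r3: x→r6, y→r6; r4: x→r7, y→r6; r5: x→r3, y→r6; r6: x→r6, y→r6; r7: x→r6, y→r8; r8: x→r9, y→r6; r9: x→r6, y→r10; r10: x→r11, y→r6; r11: x→r6, y→r8.
Exploring the product automaton P × Q from the start pair (r0, p0), following both machines on each input symbol, reaches 17 state pairs: (r0, p0), (r1, p5), (r2, p4), (r3, p4), (r4, p0), (r3, p5), (r5, p2), (r6, p5), (r6, p2), (r7, p5), (r6, p4), (r6, p0), (r6, p3), (r8, p0), (r9, p5), (r10, p0), (r11, p5).
P accepts in {r0, r1, r3, r7, r8} and Q accepts in {p0, p1, p3, p4, p5}. The reachable pairs whose P-component is accepting are (r0, p0), (r1, p5), (r3, p4), (r3, p5), (r7, p5), (r8, p0); in each of them the Q-component is accepting too, so the product for L(P) \ L(Q) (P-component accepting, Q-component rejecting) has no reachable accepting pair and the difference is empty.
Hence every string in L(P) is also in L(Q).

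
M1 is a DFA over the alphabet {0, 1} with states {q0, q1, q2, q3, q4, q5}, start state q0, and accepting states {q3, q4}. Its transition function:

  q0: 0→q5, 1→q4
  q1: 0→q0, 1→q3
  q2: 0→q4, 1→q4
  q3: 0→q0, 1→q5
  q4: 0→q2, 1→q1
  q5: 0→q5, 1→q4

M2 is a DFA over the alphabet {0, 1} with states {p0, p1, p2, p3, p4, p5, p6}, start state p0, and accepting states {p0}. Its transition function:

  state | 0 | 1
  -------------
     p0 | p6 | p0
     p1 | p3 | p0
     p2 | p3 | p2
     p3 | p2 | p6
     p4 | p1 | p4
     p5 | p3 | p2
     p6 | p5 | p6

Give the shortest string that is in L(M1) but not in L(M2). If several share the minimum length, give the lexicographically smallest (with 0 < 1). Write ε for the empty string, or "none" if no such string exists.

01

The string 01 is accepted by M1 but not by M2.
No shorter string lies in the difference, and 01 is the lexicographically first length-2 string in L(M1) \ L(M2).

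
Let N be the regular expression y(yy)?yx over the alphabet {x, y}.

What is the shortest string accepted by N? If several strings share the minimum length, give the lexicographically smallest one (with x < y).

yyx

By inspection of the expression, no string of length less than 3 matches, and yyx is the lexicographically first match of length 3.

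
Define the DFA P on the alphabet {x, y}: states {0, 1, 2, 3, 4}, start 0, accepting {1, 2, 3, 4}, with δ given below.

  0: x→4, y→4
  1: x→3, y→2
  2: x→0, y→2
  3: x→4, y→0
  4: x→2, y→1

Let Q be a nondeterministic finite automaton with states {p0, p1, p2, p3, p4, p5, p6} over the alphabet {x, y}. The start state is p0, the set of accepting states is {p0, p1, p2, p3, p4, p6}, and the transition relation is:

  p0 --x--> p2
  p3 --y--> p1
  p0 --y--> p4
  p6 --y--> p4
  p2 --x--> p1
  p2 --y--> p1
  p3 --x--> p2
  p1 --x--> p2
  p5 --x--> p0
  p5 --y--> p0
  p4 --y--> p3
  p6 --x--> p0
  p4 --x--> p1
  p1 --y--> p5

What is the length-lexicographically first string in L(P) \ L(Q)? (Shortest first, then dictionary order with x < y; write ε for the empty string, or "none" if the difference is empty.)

The string xxy is accepted by P but not by Q.
No shorter string lies in the difference, and xxy is the lexicographically first length-3 string in L(P) \ L(Q).

xxy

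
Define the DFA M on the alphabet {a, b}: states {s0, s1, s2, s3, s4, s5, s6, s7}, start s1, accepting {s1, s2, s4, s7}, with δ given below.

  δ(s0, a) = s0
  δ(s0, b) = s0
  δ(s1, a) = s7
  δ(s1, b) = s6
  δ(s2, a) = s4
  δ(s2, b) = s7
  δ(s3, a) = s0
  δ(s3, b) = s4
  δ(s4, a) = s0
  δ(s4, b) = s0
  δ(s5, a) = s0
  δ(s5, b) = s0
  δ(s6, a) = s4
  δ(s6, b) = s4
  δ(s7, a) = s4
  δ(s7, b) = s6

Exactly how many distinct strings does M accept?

The useful subgraph on states {s1, s4, s6, s7} is acyclic, so L(M) is finite; the longest accepting path visits 4 useful states, giving maximum string length 3.
Counting accepting paths from s1 by length: 1 of length 0, 1 of length 1, 3 of length 2, 2 of length 3. Total 7.

7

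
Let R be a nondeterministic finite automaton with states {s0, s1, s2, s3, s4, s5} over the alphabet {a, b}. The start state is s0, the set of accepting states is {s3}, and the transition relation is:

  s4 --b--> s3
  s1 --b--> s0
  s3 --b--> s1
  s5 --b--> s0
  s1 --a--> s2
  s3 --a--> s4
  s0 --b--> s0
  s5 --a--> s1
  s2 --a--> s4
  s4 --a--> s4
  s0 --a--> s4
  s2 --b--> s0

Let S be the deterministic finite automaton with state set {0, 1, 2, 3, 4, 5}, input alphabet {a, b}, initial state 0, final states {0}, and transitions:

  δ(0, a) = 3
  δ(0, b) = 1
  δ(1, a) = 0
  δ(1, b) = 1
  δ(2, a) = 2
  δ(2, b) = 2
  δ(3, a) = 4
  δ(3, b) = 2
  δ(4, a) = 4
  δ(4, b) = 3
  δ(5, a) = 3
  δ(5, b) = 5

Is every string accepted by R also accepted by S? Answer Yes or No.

The string ab is in L(R) but not in L(S).
So L(R) ⊄ L(S).

No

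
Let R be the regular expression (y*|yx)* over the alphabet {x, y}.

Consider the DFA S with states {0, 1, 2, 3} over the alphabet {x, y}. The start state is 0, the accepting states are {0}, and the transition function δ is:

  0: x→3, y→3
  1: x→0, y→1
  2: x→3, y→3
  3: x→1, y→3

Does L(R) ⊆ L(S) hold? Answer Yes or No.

No

The string y is in L(R) but not in L(S).
So L(R) ⊄ L(S).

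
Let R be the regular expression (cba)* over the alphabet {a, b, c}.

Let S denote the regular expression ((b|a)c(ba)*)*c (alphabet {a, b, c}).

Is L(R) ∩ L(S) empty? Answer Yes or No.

Converting the expression R to a DFA (subset construction, then merging equivalent states) gives the minimal DFA with states {r0, r1, r2, r3}, start state r0, accepting states {r0} and transitions r0: a→r1, b→r1, c→r2; r1: a→r1, b→r1, c→r1; r2: a→r1, b→r3, c→r1; r3: a→r0, b→r1, c→r1.
Converting the expression S to a DFA (subset construction, then merging equivalent states) gives the minimal DFA with states {s0, s1, s2, s3, s4, s5}, start state s0, accepting states {s2} and transitions s0: a→s1, b→s1, c→s2; s1: a→s3, b→s3, c→s4; s2: a→s3, b→s3, c→s3; s3: a→s3, b→s3, c→s3; s4: a→s1, b→s5, c→s2; s5: a→s4, b→s3, c→s4.
Exploring the product automaton R × S from the start pair (r0, s0), following both machines on each input symbol, reaches 10 state pairs: (r0, s0), (r1, s1), (r2, s2), (r1, s3), (r1, s4), (r3, s3), (r1, s5), (r1, s2), (r0, s3), (r2, s3).
R accepts in {r0} and S accepts in {s2}; no reachable pair has both components accepting, so no string drives both machines to acceptance simultaneously and L(R) ∩ L(S) = ∅.
So no string is accepted by both, and the intersection is empty.

Yes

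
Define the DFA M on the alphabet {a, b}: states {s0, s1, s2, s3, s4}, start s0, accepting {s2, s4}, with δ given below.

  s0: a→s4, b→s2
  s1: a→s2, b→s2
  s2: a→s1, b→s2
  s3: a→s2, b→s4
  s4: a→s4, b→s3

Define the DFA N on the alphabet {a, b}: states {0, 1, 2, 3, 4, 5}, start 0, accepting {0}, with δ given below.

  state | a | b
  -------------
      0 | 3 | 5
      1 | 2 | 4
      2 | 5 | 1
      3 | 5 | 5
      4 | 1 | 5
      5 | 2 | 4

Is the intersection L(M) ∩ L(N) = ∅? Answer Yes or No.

Yes

Exploring the product automaton M × N from the start pair (s0, 0), following both machines on each input symbol, reaches 16 state pairs: (s0, 0), (s4, 3), (s2, 5), (s4, 5), (s3, 5), (s1, 2), (s2, 4), (s4, 2), (s3, 4), (s2, 2), (s4, 4), (s2, 1), (s1, 1), (s3, 1), (s1, 5), (s4, 1).
M accepts in {s2, s4} and N accepts in {0}; no reachable pair has both components accepting, so no string drives both machines to acceptance simultaneously and L(M) ∩ L(N) = ∅.
So no string is accepted by both, and the intersection is empty.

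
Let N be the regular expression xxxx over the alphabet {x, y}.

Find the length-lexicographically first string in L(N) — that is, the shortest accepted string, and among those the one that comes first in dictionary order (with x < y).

By inspection of the expression, no string of length less than 4 matches, and xxxx is the lexicographically first match of length 4.

xxxx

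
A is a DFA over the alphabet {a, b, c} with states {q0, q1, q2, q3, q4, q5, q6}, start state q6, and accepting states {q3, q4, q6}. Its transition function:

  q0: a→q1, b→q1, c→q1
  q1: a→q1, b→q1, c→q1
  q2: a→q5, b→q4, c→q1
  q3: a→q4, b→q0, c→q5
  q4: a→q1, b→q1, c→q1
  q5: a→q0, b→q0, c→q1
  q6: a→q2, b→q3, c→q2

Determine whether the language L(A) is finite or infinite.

finite

The useful states (reachable from q6 and able to reach an accepting state) are {q2, q3, q4, q6}.
Restricted to these states the transition graph has no cycle, so every accepting path has bounded length and L is finite.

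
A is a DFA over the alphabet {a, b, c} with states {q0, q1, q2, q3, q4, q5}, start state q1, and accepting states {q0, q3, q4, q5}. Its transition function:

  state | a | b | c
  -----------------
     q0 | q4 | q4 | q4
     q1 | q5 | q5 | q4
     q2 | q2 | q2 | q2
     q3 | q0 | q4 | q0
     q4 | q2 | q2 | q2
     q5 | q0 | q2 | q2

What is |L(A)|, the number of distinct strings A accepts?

The useful subgraph on states {q0, q1, q4, q5} is acyclic, so L(A) is finite; the longest accepting path visits 4 useful states, giving maximum string length 3.
Counting accepting paths from q1 by length: 3 of length 1, 2 of length 2, 6 of length 3. Total 11.

11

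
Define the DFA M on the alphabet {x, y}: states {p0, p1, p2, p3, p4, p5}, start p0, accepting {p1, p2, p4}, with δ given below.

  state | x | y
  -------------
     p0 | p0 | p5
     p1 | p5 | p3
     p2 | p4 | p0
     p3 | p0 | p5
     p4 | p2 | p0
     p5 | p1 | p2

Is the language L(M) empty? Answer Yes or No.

The string yx is accepted: the run p0 → p5 → p1 ends in the accepting state p1.
Since at least one string is accepted, L(M) is not empty.

No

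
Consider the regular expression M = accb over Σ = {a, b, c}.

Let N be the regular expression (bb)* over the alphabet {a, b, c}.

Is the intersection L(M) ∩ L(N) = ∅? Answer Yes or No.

Converting the expression M to a DFA (subset construction, then merging equivalent states) gives the minimal DFA with states {m0, m1, m2, m3, m4, m5}, start state m0, accepting states {m5} and transitions m0: a→m1, b→m2, c→m2; m1: a→m2, b→m2, c→m3; m2: a→m2, b→m2, c→m2; m3: a→m2, b→m2, c→m4; m4: a→m2, b→m5, c→m2; m5: a→m2, b→m2, c→m2.
Converting the expression N to a DFA (subset construction, then merging equivalent states) gives the minimal DFA with states {n0, n1, n2}, start state n0, accepting states {n0} and transitions n0: a→n1, b→n2, c→n1; n1: a→n1, b→n1, c→n1; n2: a→n1, b→n0, c→n1.
Exploring the product automaton M × N from the start pair (m0, n0), following both machines on each input symbol, reaches 8 state pairs: (m0, n0), (m1, n1), (m2, n2), (m2, n1), (m3, n1), (m2, n0), (m4, n1), (m5, n1).
M accepts in {m5} and N accepts in {n0}; no reachable pair has both components accepting, so no string drives both machines to acceptance simultaneously and L(M) ∩ L(N) = ∅.
So no string is accepted by both, and the intersection is empty.

Yes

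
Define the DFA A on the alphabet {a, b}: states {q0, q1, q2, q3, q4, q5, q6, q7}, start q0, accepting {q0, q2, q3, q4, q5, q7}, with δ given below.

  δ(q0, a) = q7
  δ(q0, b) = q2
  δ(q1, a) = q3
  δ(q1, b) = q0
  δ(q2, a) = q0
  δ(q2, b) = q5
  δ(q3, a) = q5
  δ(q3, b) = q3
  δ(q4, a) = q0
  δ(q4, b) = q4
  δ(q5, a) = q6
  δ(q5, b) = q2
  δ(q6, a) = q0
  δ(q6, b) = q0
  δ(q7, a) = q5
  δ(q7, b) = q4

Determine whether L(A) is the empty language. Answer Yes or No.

No

The empty string ε is accepted: the run q0 ends in the accepting state q0.
Since at least one string is accepted, L(A) is not empty.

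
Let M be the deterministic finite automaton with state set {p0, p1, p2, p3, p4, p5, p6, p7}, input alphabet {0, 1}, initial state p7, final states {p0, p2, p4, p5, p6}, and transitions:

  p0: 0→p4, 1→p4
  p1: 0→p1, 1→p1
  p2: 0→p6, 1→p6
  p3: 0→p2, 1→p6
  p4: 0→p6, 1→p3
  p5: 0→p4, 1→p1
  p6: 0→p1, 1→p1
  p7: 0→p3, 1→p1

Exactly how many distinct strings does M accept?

The useful subgraph on states {p2, p3, p6, p7} is acyclic, so L(M) is finite; the longest accepting path visits 4 useful states, giving maximum string length 3.
Counting accepting paths from p7 by length: 2 of length 2, 2 of length 3. Total 4.

4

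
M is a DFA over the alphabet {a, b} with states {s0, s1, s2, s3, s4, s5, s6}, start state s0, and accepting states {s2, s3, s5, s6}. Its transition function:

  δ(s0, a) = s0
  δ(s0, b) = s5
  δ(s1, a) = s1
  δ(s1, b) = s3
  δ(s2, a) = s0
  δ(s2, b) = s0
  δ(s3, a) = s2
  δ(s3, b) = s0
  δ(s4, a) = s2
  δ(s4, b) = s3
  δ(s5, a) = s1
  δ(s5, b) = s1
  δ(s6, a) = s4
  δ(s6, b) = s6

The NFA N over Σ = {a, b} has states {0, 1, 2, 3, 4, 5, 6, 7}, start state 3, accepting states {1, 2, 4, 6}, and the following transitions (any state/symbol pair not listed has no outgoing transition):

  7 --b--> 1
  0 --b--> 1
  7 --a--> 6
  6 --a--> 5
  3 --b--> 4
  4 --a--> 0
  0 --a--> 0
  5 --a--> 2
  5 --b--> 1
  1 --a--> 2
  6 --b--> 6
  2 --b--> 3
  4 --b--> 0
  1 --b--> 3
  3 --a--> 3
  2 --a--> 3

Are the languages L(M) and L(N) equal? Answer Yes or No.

Yes

Exploring the product automaton M × N from the start pair (s0, 3), following both machines on each input symbol, reaches 5 state pairs: (s0, 3), (s5, 4), (s1, 0), (s3, 1), (s2, 2).
M accepts in {s2, s3, s5, s6} and N accepts in {1, 2, 4, 6}. In every reachable pair the two components are either both accepting — (s5, 4), (s3, 1), (s2, 2) — or both non-accepting, so no string is accepted by exactly one of the machines: L(M) \ L(N) and L(N) \ L(M) are both empty.
Hence every string is accepted by M iff it is accepted by N, and the two languages coincide.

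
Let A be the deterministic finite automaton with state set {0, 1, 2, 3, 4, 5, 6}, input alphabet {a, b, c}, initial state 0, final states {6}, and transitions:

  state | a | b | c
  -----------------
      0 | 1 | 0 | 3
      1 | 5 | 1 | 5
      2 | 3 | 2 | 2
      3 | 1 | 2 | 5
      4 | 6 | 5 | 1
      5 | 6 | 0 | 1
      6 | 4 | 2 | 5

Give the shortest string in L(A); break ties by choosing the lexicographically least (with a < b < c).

aaa

A breadth-first search from 0 reaches an accepting state first via the path 0 → 1 → 5 → 6 on input aaa.
No string of length < 3 is accepted (BFS exhausts all shorter strings without reaching an accepting state), and aaa is the lexicographically least accepting string of length 3.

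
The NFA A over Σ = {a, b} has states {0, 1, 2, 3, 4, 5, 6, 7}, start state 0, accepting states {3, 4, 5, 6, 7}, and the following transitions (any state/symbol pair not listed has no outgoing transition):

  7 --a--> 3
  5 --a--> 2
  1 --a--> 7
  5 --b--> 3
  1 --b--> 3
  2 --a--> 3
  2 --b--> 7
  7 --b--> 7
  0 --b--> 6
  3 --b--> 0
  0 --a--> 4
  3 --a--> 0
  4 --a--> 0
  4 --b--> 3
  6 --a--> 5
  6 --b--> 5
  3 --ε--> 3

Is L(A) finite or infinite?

State 0 is reachable from the start and can reach an accepting state, and it lies on the cycle 0 → 4 → 0.
Traversing that cycle any number of times yields accepted strings of unbounded length, so the language is infinite.

infinite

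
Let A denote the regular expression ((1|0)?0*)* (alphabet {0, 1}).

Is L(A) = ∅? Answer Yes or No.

The empty string ε matches the expression, so it belongs to L(A).
Since L(A) contains at least one string, it is not empty.

No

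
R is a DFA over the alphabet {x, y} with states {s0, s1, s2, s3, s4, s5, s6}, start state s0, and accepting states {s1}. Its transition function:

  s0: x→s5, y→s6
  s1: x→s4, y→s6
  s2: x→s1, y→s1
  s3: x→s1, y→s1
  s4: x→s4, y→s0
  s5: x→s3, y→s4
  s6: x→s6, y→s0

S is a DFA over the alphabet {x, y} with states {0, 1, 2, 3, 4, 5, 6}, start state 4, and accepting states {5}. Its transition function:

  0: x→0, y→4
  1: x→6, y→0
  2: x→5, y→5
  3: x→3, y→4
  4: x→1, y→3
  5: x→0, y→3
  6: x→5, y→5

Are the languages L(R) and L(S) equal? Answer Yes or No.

Exploring the product automaton R × S from the start pair (s0, 4), following both machines on each input symbol, reaches 6 state pairs: (s0, 4), (s5, 1), (s6, 3), (s3, 6), (s4, 0), (s1, 5).
R accepts in {s1} and S accepts in {5}. In every reachable pair the two components are either both accepting — (s1, 5) — or both non-accepting, so no string is accepted by exactly one of the machines: L(R) \ L(S) and L(S) \ L(R) are both empty.
Hence every string is accepted by R iff it is accepted by S, and the two languages coincide.

Yes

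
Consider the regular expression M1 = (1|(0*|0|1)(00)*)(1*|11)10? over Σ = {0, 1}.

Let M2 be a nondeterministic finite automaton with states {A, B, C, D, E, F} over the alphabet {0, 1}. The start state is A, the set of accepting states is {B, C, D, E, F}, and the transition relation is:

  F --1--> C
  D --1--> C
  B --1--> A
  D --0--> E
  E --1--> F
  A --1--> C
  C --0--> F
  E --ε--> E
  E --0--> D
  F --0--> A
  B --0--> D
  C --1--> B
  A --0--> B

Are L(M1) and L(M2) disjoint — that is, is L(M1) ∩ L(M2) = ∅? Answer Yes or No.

The string 1 is accepted by both M1 and M2.
Hence L(M1) ∩ L(M2) ≠ ∅.

No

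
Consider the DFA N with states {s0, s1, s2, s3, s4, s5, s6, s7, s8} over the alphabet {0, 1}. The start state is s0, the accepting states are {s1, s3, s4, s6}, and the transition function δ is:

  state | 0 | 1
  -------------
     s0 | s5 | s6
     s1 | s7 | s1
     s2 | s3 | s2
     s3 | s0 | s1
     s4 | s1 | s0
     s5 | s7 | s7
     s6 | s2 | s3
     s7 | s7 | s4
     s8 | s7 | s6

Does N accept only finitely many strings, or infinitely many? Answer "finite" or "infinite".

infinite

State s0 is reachable from the start and can reach an accepting state, and it lies on the cycle s0 → s5 → s7 → s4 → s0.
Traversing that cycle any number of times yields accepted strings of unbounded length, so the language is infinite.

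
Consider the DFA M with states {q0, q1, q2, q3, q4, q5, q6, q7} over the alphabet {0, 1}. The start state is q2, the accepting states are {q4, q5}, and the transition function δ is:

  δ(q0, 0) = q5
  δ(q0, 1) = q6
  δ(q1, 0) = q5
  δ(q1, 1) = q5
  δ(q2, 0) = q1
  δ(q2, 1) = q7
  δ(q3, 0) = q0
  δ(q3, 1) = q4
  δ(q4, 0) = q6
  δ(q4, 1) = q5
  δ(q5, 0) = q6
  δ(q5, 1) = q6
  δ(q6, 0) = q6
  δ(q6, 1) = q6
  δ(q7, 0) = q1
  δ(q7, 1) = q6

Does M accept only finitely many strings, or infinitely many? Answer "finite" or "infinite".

finite

The useful states (reachable from q2 and able to reach an accepting state) are {q1, q2, q5, q7}.
Restricted to these states the transition graph has no cycle, so every accepting path has bounded length and L is finite.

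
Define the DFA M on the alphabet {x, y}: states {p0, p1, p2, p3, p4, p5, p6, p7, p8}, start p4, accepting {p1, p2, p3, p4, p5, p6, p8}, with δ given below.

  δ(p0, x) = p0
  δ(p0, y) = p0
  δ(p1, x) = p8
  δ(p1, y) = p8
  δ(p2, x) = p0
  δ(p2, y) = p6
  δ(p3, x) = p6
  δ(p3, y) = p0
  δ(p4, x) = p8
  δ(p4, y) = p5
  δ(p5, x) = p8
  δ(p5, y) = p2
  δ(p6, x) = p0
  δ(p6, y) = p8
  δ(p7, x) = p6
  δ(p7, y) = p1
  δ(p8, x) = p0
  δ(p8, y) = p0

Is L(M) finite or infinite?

The useful states (reachable from p4 and able to reach an accepting state) are {p2, p4, p5, p6, p8}.
Restricted to these states the transition graph has no cycle, so every accepting path has bounded length and L is finite.

finite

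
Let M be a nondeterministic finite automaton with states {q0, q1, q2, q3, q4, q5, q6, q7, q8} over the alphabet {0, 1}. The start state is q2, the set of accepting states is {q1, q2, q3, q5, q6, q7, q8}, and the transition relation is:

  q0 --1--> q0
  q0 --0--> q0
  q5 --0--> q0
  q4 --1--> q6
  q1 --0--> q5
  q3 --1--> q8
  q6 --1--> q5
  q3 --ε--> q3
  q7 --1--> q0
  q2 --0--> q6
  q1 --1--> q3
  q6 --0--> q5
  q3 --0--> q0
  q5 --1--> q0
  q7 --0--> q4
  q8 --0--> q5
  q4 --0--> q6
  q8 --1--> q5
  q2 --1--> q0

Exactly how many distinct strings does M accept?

4

The useful subgraph on states {q2, q5, q6} is acyclic, so L(M) is finite; the longest accepting path visits 3 useful states, giving maximum string length 2.
Counting accepting paths from q2 by length: 1 of length 0, 1 of length 1, 2 of length 2. Total 4.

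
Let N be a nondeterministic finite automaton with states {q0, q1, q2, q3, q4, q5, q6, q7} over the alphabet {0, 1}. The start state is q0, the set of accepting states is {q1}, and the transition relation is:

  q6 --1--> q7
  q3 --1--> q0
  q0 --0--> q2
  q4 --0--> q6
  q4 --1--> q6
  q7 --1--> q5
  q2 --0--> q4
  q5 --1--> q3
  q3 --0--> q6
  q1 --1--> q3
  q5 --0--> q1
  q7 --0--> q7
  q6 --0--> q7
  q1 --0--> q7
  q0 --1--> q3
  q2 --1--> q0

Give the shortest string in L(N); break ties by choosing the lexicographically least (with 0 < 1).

A breadth-first search from q0 reaches an accepting state first via the path q0 → q3 → q6 → q7 → q5 → q1 on input 10010.
No string of length < 5 is accepted (BFS exhausts all shorter strings without reaching an accepting state), and 10010 is the lexicographically least accepting string of length 5.

10010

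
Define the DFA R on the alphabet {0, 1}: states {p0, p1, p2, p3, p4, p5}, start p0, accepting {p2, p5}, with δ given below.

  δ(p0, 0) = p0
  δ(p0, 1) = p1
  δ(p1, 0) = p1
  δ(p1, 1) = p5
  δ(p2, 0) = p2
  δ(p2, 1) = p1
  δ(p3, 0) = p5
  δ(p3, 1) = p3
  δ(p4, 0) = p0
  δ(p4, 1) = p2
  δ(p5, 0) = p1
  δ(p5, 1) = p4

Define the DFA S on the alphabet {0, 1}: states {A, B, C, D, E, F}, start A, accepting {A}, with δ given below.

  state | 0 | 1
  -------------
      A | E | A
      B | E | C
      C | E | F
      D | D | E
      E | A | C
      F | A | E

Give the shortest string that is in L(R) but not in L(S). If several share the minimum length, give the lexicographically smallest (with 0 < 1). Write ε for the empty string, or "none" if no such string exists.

011

The string 011 is accepted by R but not by S.
No shorter string lies in the difference, and 011 is the lexicographically first length-3 string in L(R) \ L(S).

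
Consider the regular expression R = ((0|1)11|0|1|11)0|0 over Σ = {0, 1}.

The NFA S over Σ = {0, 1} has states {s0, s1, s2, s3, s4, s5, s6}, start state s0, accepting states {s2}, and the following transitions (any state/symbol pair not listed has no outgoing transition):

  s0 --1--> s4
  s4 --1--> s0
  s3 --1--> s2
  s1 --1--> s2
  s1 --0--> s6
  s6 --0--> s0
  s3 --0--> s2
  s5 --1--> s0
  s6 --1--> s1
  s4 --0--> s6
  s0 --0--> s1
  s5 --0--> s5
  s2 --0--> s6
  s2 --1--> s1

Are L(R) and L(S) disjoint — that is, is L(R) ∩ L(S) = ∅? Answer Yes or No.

Converting the expression R to a DFA (subset construction, then merging equivalent states) gives the minimal DFA with states {r0, r1, r2, r3, r4, r5, r6, r7}, start state r0, accepting states {r1, r3} and transitions r0: 0→r1, 1→r2; r1: 0→r3, 1→r4; r2: 0→r3, 1→r5; r3: 0→r6, 1→r6; r4: 0→r6, 1→r7; r5: 0→r3, 1→r7; r6: 0→r6, 1→r6; r7: 0→r3, 1→r6.
Exploring the product automaton R × S from the start pair (r0, s0), following both machines on each input symbol, reaches 14 state pairs: (r0, s0), (r1, s1), (r2, s4), (r3, s6), (r4, s2), (r5, s0), (r6, s0), (r6, s1), (r6, s6), (r7, s1), (r3, s1), (r7, s4), (r6, s4), (r6, s2).
R accepts in {r1, r3} and S accepts in {s2}; no reachable pair has both components accepting, so no string drives both machines to acceptance simultaneously and L(R) ∩ L(S) = ∅.
So no string is accepted by both, and the intersection is empty.

Yes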